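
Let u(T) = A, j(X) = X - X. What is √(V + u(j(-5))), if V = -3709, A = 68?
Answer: I*√3641 ≈ 60.341*I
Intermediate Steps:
j(X) = 0
u(T) = 68
√(V + u(j(-5))) = √(-3709 + 68) = √(-3641) = I*√3641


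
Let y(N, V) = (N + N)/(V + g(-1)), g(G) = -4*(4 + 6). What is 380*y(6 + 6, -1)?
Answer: -9120/41 ≈ -222.44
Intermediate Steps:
g(G) = -40 (g(G) = -4*10 = -40)
y(N, V) = 2*N/(-40 + V) (y(N, V) = (N + N)/(V - 40) = (2*N)/(-40 + V) = 2*N/(-40 + V))
380*y(6 + 6, -1) = 380*(2*(6 + 6)/(-40 - 1)) = 380*(2*12/(-41)) = 380*(2*12*(-1/41)) = 380*(-24/41) = -9120/41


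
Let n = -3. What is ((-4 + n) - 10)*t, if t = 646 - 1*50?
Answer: -10132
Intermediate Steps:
t = 596 (t = 646 - 50 = 596)
((-4 + n) - 10)*t = ((-4 - 3) - 10)*596 = (-7 - 10)*596 = -17*596 = -10132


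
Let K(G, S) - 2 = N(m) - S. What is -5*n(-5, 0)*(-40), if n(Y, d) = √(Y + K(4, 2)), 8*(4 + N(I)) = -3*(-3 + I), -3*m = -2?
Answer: 50*I*√130 ≈ 570.09*I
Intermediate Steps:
m = ⅔ (m = -⅓*(-2) = ⅔ ≈ 0.66667)
N(I) = -23/8 - 3*I/8 (N(I) = -4 + (-3*(-3 + I))/8 = -4 + (9 - 3*I)/8 = -4 + (9/8 - 3*I/8) = -23/8 - 3*I/8)
K(G, S) = -9/8 - S (K(G, S) = 2 + ((-23/8 - 3/8*⅔) - S) = 2 + ((-23/8 - ¼) - S) = 2 + (-25/8 - S) = -9/8 - S)
n(Y, d) = √(-25/8 + Y) (n(Y, d) = √(Y + (-9/8 - 1*2)) = √(Y + (-9/8 - 2)) = √(Y - 25/8) = √(-25/8 + Y))
-5*n(-5, 0)*(-40) = -5*√(-50 + 16*(-5))/4*(-40) = -5*√(-50 - 80)/4*(-40) = -5*√(-130)/4*(-40) = -5*I*√130/4*(-40) = 50*I*√130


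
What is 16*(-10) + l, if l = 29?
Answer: -131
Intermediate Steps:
16*(-10) + l = 16*(-10) + 29 = -160 + 29 = -131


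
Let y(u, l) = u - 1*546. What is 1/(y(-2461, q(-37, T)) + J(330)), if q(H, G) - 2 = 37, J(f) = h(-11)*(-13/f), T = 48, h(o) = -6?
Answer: -55/165372 ≈ -0.00033258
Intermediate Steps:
J(f) = 78/f (J(f) = -(-78)/f = 78/f)
q(H, G) = 39 (q(H, G) = 2 + 37 = 39)
y(u, l) = -546 + u (y(u, l) = u - 546 = -546 + u)
1/(y(-2461, q(-37, T)) + J(330)) = 1/((-546 - 2461) + 78/330) = 1/(-3007 + 78*(1/330)) = 1/(-3007 + 13/55) = 1/(-165372/55) = -55/165372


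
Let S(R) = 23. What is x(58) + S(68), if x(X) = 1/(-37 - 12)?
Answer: 1126/49 ≈ 22.980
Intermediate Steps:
x(X) = -1/49 (x(X) = 1/(-49) = -1/49)
x(58) + S(68) = -1/49 + 23 = 1126/49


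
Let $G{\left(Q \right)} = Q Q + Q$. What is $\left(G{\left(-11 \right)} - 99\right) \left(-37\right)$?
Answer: $-407$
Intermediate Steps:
$G{\left(Q \right)} = Q + Q^{2}$ ($G{\left(Q \right)} = Q^{2} + Q = Q + Q^{2}$)
$\left(G{\left(-11 \right)} - 99\right) \left(-37\right) = \left(- 11 \left(1 - 11\right) - 99\right) \left(-37\right) = \left(\left(-11\right) \left(-10\right) - 99\right) \left(-37\right) = \left(110 - 99\right) \left(-37\right) = 11 \left(-37\right) = -407$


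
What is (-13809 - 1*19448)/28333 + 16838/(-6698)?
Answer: -349913220/94887217 ≈ -3.6877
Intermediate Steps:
(-13809 - 1*19448)/28333 + 16838/(-6698) = (-13809 - 19448)*(1/28333) + 16838*(-1/6698) = -33257*1/28333 - 8419/3349 = -33257/28333 - 8419/3349 = -349913220/94887217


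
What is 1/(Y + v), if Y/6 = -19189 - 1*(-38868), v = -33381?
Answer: 1/84693 ≈ 1.1807e-5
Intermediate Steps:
Y = 118074 (Y = 6*(-19189 - 1*(-38868)) = 6*(-19189 + 38868) = 6*19679 = 118074)
1/(Y + v) = 1/(118074 - 33381) = 1/84693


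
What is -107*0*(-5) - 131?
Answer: -131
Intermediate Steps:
-107*0*(-5) - 131 = -0 - 131 = -107*0 - 131 = 0 - 131 = -131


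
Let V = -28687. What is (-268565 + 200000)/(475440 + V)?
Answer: -68565/446753 ≈ -0.15347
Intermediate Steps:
(-268565 + 200000)/(475440 + V) = (-268565 + 200000)/(475440 - 28687) = -68565/446753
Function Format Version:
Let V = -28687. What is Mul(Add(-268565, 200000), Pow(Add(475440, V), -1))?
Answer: Rational(-68565, 446753) ≈ -0.15347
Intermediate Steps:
Mul(Add(-268565, 200000), Pow(Add(475440, V), -1)) = Mul(Add(-268565, 200000), Pow(Add(475440, -28687), -1)) = Mul(-68565, Pow(446753, -1)) = Mul(-68565, Rational(1, 446753)) = Rational(-68565, 446753)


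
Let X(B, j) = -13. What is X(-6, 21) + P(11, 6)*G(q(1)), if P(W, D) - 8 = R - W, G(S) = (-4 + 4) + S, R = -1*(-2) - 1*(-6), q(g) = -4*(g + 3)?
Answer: -93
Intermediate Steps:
q(g) = -12 - 4*g (q(g) = -4*(3 + g) = -12 - 4*g)
R = 8 (R = 2 + 6 = 8)
G(S) = S (G(S) = 0 + S = S)
P(W, D) = 16 - W (P(W, D) = 8 + (8 - W) = 16 - W)
X(-6, 21) + P(11, 6)*G(q(1)) = -13 + (16 - 1*11)*(-12 - 4*1) = -13 + (16 - 11)*(-12 - 4) = -13 + 5*(-16) = -13 - 80 = -93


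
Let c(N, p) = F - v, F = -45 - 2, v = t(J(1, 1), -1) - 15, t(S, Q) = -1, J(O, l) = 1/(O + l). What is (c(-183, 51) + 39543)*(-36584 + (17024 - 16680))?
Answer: -1431914880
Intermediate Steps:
v = -16 (v = -1 - 15 = -16)
F = -47
c(N, p) = -31 (c(N, p) = -47 - 1*(-16) = -47 + 16 = -31)
(c(-183, 51) + 39543)*(-36584 + (17024 - 16680)) = (-31 + 39543)*(-36584 + (17024 - 16680)) = 39512*(-36584 + 344) = 39512*(-36240) = -1431914880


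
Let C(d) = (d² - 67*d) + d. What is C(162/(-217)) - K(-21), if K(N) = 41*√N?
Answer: 2346408/47089 - 41*I*√21 ≈ 49.829 - 187.89*I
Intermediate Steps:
C(d) = d² - 66*d
C(162/(-217)) - K(-21) = (162/(-217))*(-66 + 162/(-217)) - 41*√(-21) = (162*(-1/217))*(-66 + 162*(-1/217)) - 41*I*√21 = -162*(-66 - 162/217)/217 - 41*I*√21 = -162/217*(-14484/217) - 41*I*√21 = 2346408/47089 - 41*I*√21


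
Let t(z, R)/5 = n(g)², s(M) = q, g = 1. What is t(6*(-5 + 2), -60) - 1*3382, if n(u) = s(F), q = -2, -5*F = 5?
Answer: -3362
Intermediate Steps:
F = -1 (F = -⅕*5 = -1)
s(M) = -2
n(u) = -2
t(z, R) = 20 (t(z, R) = 5*(-2)² = 5*4 = 20)
t(6*(-5 + 2), -60) - 1*3382 = 20 - 1*3382 = 20 - 3382 = -3362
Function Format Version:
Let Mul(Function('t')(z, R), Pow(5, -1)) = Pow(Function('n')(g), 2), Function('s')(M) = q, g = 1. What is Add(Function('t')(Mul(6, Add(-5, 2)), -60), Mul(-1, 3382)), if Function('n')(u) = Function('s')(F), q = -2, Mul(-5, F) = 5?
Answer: -3362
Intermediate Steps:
F = -1 (F = Mul(Rational(-1, 5), 5) = -1)
Function('s')(M) = -2
Function('n')(u) = -2
Function('t')(z, R) = 20 (Function('t')(z, R) = Mul(5, Pow(-2, 2)) = Mul(5, 4) = 20)
Add(Function('t')(Mul(6, Add(-5, 2)), -60), Mul(-1, 3382)) = Add(20, Mul(-1, 3382)) = Add(20, -3382) = -3362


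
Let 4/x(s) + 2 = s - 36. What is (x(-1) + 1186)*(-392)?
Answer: -18130000/39 ≈ -4.6487e+5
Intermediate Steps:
x(s) = 4/(-38 + s) (x(s) = 4/(-2 + (s - 36)) = 4/(-2 + (-36 + s)) = 4/(-38 + s))
(x(-1) + 1186)*(-392) = (4/(-38 - 1) + 1186)*(-392) = (4/(-39) + 1186)*(-392) = (4*(-1/39) + 1186)*(-392) = (-4/39 + 1186)*(-392) = (46250/39)*(-392) = -18130000/39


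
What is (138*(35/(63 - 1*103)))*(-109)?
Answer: 52647/4 ≈ 13162.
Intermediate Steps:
(138*(35/(63 - 1*103)))*(-109) = (138*(35/(63 - 103)))*(-109) = (138*(35/(-40)))*(-109) = (138*(35*(-1/40)))*(-109) = (138*(-7/8))*(-109) = -483/4*(-109) = 52647/4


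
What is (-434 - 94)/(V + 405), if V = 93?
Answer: -88/83 ≈ -1.0602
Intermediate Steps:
(-434 - 94)/(V + 405) = (-434 - 94)/(93 + 405) = -528/498 = -528*1/498 = -88/83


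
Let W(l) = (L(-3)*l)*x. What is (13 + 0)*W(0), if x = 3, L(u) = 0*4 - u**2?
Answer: 0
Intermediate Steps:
L(u) = -u**2 (L(u) = 0 - u**2 = -u**2)
W(l) = -27*l (W(l) = ((-1*(-3)**2)*l)*3 = ((-1*9)*l)*3 = -9*l*3 = -27*l)
(13 + 0)*W(0) = (13 + 0)*(-27*0) = 13*0 = 0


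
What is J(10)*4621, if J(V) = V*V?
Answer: 462100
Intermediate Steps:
J(V) = V²
J(10)*4621 = 10²*4621 = 100*4621 = 462100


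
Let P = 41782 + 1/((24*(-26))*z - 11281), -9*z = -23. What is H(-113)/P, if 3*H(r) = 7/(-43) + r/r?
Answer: 463524/69398272373 ≈ 6.6792e-6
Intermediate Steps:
H(r) = 12/43 (H(r) = (7/(-43) + r/r)/3 = (7*(-1/43) + 1)/3 = (-7/43 + 1)/3 = (⅓)*(36/43) = 12/43)
z = 23/9 (z = -⅑*(-23) = 23/9 ≈ 2.5556)
P = 1613913311/38627 (P = 41782 + 1/((24*(-26))*(23/9) - 11281) = 41782 + 1/(-624*23/9 - 11281) = 41782 + 1/(-4784/3 - 11281) = 41782 + 1/(-38627/3) = 41782 - 3/38627 = 1613913311/38627 ≈ 41782.)
H(-113)/P = 12/(43*(1613913311/38627)) = (12/43)*(38627/1613913311) = 463524/69398272373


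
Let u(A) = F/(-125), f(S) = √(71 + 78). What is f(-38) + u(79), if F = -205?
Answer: 41/25 + √149 ≈ 13.847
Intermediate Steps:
f(S) = √149
u(A) = 41/25 (u(A) = -205/(-125) = -205*(-1/125) = 41/25)
f(-38) + u(79) = √149 + 41/25 = 41/25 + √149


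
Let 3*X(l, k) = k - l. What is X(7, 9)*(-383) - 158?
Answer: -1240/3 ≈ -413.33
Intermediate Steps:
X(l, k) = -l/3 + k/3 (X(l, k) = (k - l)/3 = -l/3 + k/3)
X(7, 9)*(-383) - 158 = (-⅓*7 + (⅓)*9)*(-383) - 158 = (-7/3 + 3)*(-383) - 158 = (⅔)*(-383) - 158 = -766/3 - 158 = -1240/3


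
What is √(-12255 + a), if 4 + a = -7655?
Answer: I*√19914 ≈ 141.12*I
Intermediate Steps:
a = -7659 (a = -4 - 7655 = -7659)
√(-12255 + a) = √(-12255 - 7659) = √(-19914) = I*√19914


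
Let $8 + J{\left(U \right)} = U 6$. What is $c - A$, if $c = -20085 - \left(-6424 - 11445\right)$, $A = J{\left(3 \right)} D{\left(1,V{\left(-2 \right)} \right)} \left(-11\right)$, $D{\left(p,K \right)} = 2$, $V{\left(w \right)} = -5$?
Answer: $-1996$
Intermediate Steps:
$J{\left(U \right)} = -8 + 6 U$ ($J{\left(U \right)} = -8 + U 6 = -8 + 6 U$)
$A = -220$ ($A = \left(-8 + 6 \cdot 3\right) 2 \left(-11\right) = \left(-8 + 18\right) 2 \left(-11\right) = 10 \cdot 2 \left(-11\right) = 20 \left(-11\right) = -220$)
$c = -2216$ ($c = -20085 - -17869 = -20085 + 17869 = -2216$)
$c - A = -2216 - -220 = -2216 + 220 = -1996$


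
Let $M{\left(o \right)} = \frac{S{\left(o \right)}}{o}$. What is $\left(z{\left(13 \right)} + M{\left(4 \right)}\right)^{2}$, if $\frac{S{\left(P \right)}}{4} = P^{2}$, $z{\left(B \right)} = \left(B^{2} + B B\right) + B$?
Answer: $134689$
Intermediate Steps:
$z{\left(B \right)} = B + 2 B^{2}$ ($z{\left(B \right)} = \left(B^{2} + B^{2}\right) + B = 2 B^{2} + B = B + 2 B^{2}$)
$S{\left(P \right)} = 4 P^{2}$
$M{\left(o \right)} = 4 o$ ($M{\left(o \right)} = \frac{4 o^{2}}{o} = 4 o$)
$\left(z{\left(13 \right)} + M{\left(4 \right)}\right)^{2} = \left(13 \left(1 + 2 \cdot 13\right) + 4 \cdot 4\right)^{2} = \left(13 \left(1 + 26\right) + 16\right)^{2} = \left(13 \cdot 27 + 16\right)^{2} = \left(351 + 16\right)^{2} = 367^{2} = 134689$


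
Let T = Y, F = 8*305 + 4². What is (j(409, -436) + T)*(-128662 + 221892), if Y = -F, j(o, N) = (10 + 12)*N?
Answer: -1123235040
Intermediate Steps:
j(o, N) = 22*N
F = 2456 (F = 2440 + 16 = 2456)
Y = -2456 (Y = -1*2456 = -2456)
T = -2456
(j(409, -436) + T)*(-128662 + 221892) = (22*(-436) - 2456)*(-128662 + 221892) = (-9592 - 2456)*93230 = -12048*93230 = -1123235040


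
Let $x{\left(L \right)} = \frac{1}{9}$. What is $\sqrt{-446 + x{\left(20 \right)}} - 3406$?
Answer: $-3406 + \frac{i \sqrt{4013}}{3} \approx -3406.0 + 21.116 i$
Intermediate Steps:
$x{\left(L \right)} = \frac{1}{9}$
$\sqrt{-446 + x{\left(20 \right)}} - 3406 = \sqrt{-446 + \frac{1}{9}} - 3406 = \sqrt{- \frac{4013}{9}} - 3406 = \frac{i \sqrt{4013}}{3} - 3406 = -3406 + \frac{i \sqrt{4013}}{3}$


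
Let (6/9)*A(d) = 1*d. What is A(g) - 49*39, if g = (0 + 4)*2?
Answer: -1899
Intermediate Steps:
g = 8 (g = 4*2 = 8)
A(d) = 3*d/2 (A(d) = 3*(1*d)/2 = 3*d/2)
A(g) - 49*39 = (3/2)*8 - 49*39 = 12 - 1911 = -1899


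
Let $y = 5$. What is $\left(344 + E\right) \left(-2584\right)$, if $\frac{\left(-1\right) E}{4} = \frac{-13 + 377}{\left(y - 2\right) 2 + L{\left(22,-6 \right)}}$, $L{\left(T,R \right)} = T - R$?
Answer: $-778240$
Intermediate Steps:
$E = - \frac{728}{17}$ ($E = - 4 \frac{-13 + 377}{\left(5 - 2\right) 2 + \left(22 - -6\right)} = - 4 \frac{364}{3 \cdot 2 + \left(22 + 6\right)} = - 4 \frac{364}{6 + 28} = - 4 \cdot \frac{364}{34} = - 4 \cdot 364 \cdot \frac{1}{34} = \left(-4\right) \frac{182}{17} = - \frac{728}{17} \approx -42.824$)
$\left(344 + E\right) \left(-2584\right) = \left(344 - \frac{728}{17}\right) \left(-2584\right) = \frac{5120}{17} \left(-2584\right) = -778240$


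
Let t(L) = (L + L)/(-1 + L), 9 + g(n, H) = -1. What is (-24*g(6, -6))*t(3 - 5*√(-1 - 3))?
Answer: 6360/13 + 600*I/13 ≈ 489.23 + 46.154*I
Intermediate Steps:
g(n, H) = -10 (g(n, H) = -9 - 1 = -10)
t(L) = 2*L/(-1 + L) (t(L) = (2*L)/(-1 + L) = 2*L/(-1 + L))
(-24*g(6, -6))*t(3 - 5*√(-1 - 3)) = (-24*(-10))*(2*(3 - 5*√(-1 - 3))/(-1 + (3 - 5*√(-1 - 3)))) = 240*(2*(3 - 10*I)/(-1 + (3 - 10*I))) = 240*(2*(3 - 10*I)/(2 - 10*I)) = 240*(2*(3 - 10*I)*((2 + 10*I)/104)) = 240*((2 + 10*I)*(3 - 10*I)/52) = 60*(2 + 10*I)*(3 - 10*I)/13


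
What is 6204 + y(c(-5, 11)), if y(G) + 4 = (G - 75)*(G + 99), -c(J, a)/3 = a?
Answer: -928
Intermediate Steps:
c(J, a) = -3*a
y(G) = -4 + (-75 + G)*(99 + G) (y(G) = -4 + (G - 75)*(G + 99) = -4 + (-75 + G)*(99 + G))
6204 + y(c(-5, 11)) = 6204 + (-7429 + (-3*11)**2 + 24*(-3*11)) = 6204 + (-7429 + (-33)**2 + 24*(-33)) = 6204 + (-7429 + 1089 - 792) = 6204 - 7132 = -928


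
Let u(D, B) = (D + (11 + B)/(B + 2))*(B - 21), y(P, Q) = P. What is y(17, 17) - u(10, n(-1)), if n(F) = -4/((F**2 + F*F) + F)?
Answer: 359/2 ≈ 179.50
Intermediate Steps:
n(F) = -4/(F + 2*F**2) (n(F) = -4/((F**2 + F**2) + F) = -4/(2*F**2 + F) = -4/(F + 2*F**2))
u(D, B) = (-21 + B)*(D + (11 + B)/(2 + B)) (u(D, B) = (D + (11 + B)/(2 + B))*(-21 + B) = (-21 + B)*(D + (11 + B)/(2 + B)))
y(17, 17) - u(10, n(-1)) = 17 - (-231 + (-4/(-1*(1 + 2*(-1))))**2 - 42*10 - (-40)/((-1)*(1 + 2*(-1))) + 10*(-4/(-1*(1 + 2*(-1))))**2 - 19*(-4/(-1*(1 + 2*(-1))))*10)/(2 - 4/(-1*(1 + 2*(-1)))) = 17 - (-231 + (-4*(-1)/(1 - 2))**2 - 420 - (-40)*(-1)/(1 - 2) + 10*(-4*(-1)/(1 - 2))**2 - 19*(-4*(-1)/(1 - 2))*10)/(2 - 4*(-1)/(1 - 2)) = 17 - (-231 + (-4*(-1)/(-1))**2 - 420 - (-40)*(-1)/(-1) + 10*(-4*(-1)/(-1))**2 - 19*(-4*(-1)/(-1))*10)/(2 - 4*(-1)/(-1)) = 17 - (-231 + (-4*(-1)*(-1))**2 - 420 - (-40)*(-1)*(-1) + 10*(-4*(-1)*(-1))**2 - 19*(-4*(-1)*(-1))*10)/(2 - 4*(-1)*(-1)) = 17 - (-231 + (-4)**2 - 420 - 10*(-4) + 10*(-4)**2 - 19*(-4)*10)/(2 - 4) = 17 - (-231 + 16 - 420 + 40 + 10*16 + 760)/(-2) = 17 - (-1)*(-231 + 16 - 420 + 40 + 160 + 760)/2 = 17 - (-1)*325/2 = 17 - 1*(-325/2) = 17 + 325/2 = 359/2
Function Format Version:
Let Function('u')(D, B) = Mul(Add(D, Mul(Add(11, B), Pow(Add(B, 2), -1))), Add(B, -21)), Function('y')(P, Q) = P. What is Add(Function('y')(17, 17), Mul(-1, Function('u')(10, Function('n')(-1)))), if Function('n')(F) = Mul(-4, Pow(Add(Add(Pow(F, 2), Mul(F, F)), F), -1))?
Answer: Rational(359, 2) ≈ 179.50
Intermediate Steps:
Function('n')(F) = Mul(-4, Pow(Add(F, Mul(2, Pow(F, 2))), -1)) (Function('n')(F) = Mul(-4, Pow(Add(Add(Pow(F, 2), Pow(F, 2)), F), -1)) = Mul(-4, Pow(Add(Mul(2, Pow(F, 2)), F), -1)) = Mul(-4, Pow(Add(F, Mul(2, Pow(F, 2))), -1)))
Function('u')(D, B) = Mul(Add(-21, B), Add(D, Mul(Pow(Add(2, B), -1), Add(11, B)))) (Function('u')(D, B) = Mul(Add(D, Mul(Add(11, B), Pow(Add(2, B), -1))), Add(-21, B)) = Mul(Add(D, Mul(Pow(Add(2, B), -1), Add(11, B))), Add(-21, B)) = Mul(Add(-21, B), Add(D, Mul(Pow(Add(2, B), -1), Add(11, B)))))
Add(Function('y')(17, 17), Mul(-1, Function('u')(10, Function('n')(-1)))) = Add(17, Mul(-1, Mul(Pow(Add(2, Mul(-4, Pow(-1, -1), Pow(Add(1, Mul(2, -1)), -1))), -1), Add(-231, Pow(Mul(-4, Pow(-1, -1), Pow(Add(1, Mul(2, -1)), -1)), 2), Mul(-42, 10), Mul(-10, Mul(-4, Pow(-1, -1), Pow(Add(1, Mul(2, -1)), -1))), Mul(10, Pow(Mul(-4, Pow(-1, -1), Pow(Add(1, Mul(2, -1)), -1)), 2)), Mul(-19, Mul(-4, Pow(-1, -1), Pow(Add(1, Mul(2, -1)), -1)), 10))))) = Add(17, Mul(-1, Mul(Pow(Add(2, Mul(-4, -1, Pow(Add(1, -2), -1))), -1), Add(-231, Pow(Mul(-4, -1, Pow(Add(1, -2), -1)), 2), -420, Mul(-10, Mul(-4, -1, Pow(Add(1, -2), -1))), Mul(10, Pow(Mul(-4, -1, Pow(Add(1, -2), -1)), 2)), Mul(-19, Mul(-4, -1, Pow(Add(1, -2), -1)), 10))))) = Add(17, Mul(-1, Mul(Pow(Add(2, Mul(-4, -1, Pow(-1, -1))), -1), Add(-231, Pow(Mul(-4, -1, Pow(-1, -1)), 2), -420, Mul(-10, Mul(-4, -1, Pow(-1, -1))), Mul(10, Pow(Mul(-4, -1, Pow(-1, -1)), 2)), Mul(-19, Mul(-4, -1, Pow(-1, -1)), 10))))) = Add(17, Mul(-1, Mul(Pow(Add(2, Mul(-4, -1, -1)), -1), Add(-231, Pow(Mul(-4, -1, -1), 2), -420, Mul(-10, Mul(-4, -1, -1)), Mul(10, Pow(Mul(-4, -1, -1), 2)), Mul(-19, Mul(-4, -1, -1), 10))))) = Add(17, Mul(-1, Mul(Pow(Add(2, -4), -1), Add(-231, Pow(-4, 2), -420, Mul(-10, -4), Mul(10, Pow(-4, 2)), Mul(-19, -4, 10))))) = Add(17, Mul(-1, Mul(Pow(-2, -1), Add(-231, 16, -420, 40, Mul(10, 16), 760)))) = Add(17, Mul(-1, Mul(Rational(-1, 2), Add(-231, 16, -420, 40, 160, 760)))) = Add(17, Mul(-1, Mul(Rational(-1, 2), 325))) = Add(17, Mul(-1, Rational(-325, 2))) = Add(17, Rational(325, 2)) = Rational(359, 2)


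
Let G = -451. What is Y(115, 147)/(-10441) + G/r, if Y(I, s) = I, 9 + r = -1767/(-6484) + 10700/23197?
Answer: 708118243746273/12981464788753 ≈ 54.548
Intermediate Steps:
r = -1243316233/150409348 (r = -9 + (-1767/(-6484) + 10700/23197) = -9 + (-1767*(-1/6484) + 10700*(1/23197)) = -9 + (1767/6484 + 10700/23197) = -9 + 110367899/150409348 = -1243316233/150409348 ≈ -8.2662)
Y(115, 147)/(-10441) + G/r = 115/(-10441) - 451/(-1243316233/150409348) = 115*(-1/10441) - 451*(-150409348/1243316233) = -115/10441 + 67834615948/1243316233 = 708118243746273/12981464788753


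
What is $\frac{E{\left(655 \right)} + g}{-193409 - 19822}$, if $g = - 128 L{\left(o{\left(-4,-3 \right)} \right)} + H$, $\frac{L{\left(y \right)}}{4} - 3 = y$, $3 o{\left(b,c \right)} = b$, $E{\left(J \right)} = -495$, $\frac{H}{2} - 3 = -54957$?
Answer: $\frac{333769}{639693} \approx 0.52176$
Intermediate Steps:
$H = -109908$ ($H = 6 + 2 \left(-54957\right) = 6 - 109914 = -109908$)
$o{\left(b,c \right)} = \frac{b}{3}$
$L{\left(y \right)} = 12 + 4 y$
$g = - \frac{332284}{3}$ ($g = - 128 \left(12 + 4 \cdot \frac{1}{3} \left(-4\right)\right) - 109908 = - 128 \left(12 + 4 \left(- \frac{4}{3}\right)\right) - 109908 = - 128 \left(12 - \frac{16}{3}\right) - 109908 = \left(-128\right) \frac{20}{3} - 109908 = - \frac{2560}{3} - 109908 = - \frac{332284}{3} \approx -1.1076 \cdot 10^{5}$)
$\frac{E{\left(655 \right)} + g}{-193409 - 19822} = \frac{-495 - \frac{332284}{3}}{-193409 - 19822} = - \frac{333769}{3 \left(-213231\right)} = \left(- \frac{333769}{3}\right) \left(- \frac{1}{213231}\right) = \frac{333769}{639693}$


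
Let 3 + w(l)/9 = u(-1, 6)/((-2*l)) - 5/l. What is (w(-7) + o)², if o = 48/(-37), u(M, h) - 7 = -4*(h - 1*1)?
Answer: 245141649/268324 ≈ 913.60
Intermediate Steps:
u(M, h) = 11 - 4*h (u(M, h) = 7 - 4*(h - 1*1) = 7 - 4*(h - 1) = 7 - 4*(-1 + h) = 7 + (4 - 4*h) = 11 - 4*h)
w(l) = -27 + 27/(2*l) (w(l) = -27 + 9*((11 - 4*6)/((-2*l)) - 5/l) = -27 + 9*((11 - 24)*(-1/(2*l)) - 5/l) = -27 + 9*(-(-13)/(2*l) - 5/l) = -27 + 9*(13/(2*l) - 5/l) = -27 + 9*(3/(2*l)) = -27 + 27/(2*l))
o = -48/37 (o = 48*(-1/37) = -48/37 ≈ -1.2973)
(w(-7) + o)² = ((-27 + (27/2)/(-7)) - 48/37)² = ((-27 + (27/2)*(-⅐)) - 48/37)² = ((-27 - 27/14) - 48/37)² = (-405/14 - 48/37)² = (-15657/518)² = 245141649/268324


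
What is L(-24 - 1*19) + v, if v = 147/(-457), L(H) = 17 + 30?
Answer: 21332/457 ≈ 46.678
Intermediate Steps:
L(H) = 47
v = -147/457 (v = 147*(-1/457) = -147/457 ≈ -0.32166)
L(-24 - 1*19) + v = 47 - 147/457 = 21332/457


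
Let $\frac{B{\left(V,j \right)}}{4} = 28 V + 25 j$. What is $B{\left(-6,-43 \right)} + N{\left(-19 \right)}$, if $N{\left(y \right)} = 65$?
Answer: $-4907$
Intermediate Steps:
$B{\left(V,j \right)} = 100 j + 112 V$ ($B{\left(V,j \right)} = 4 \left(28 V + 25 j\right) = 4 \left(25 j + 28 V\right) = 100 j + 112 V$)
$B{\left(-6,-43 \right)} + N{\left(-19 \right)} = \left(100 \left(-43\right) + 112 \left(-6\right)\right) + 65 = \left(-4300 - 672\right) + 65 = -4972 + 65 = -4907$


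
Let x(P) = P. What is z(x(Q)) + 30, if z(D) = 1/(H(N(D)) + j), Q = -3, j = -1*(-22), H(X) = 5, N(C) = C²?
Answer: 811/27 ≈ 30.037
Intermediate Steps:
j = 22
z(D) = 1/27 (z(D) = 1/(5 + 22) = 1/27)
z(x(Q)) + 30 = 1/27 + 30 = 811/27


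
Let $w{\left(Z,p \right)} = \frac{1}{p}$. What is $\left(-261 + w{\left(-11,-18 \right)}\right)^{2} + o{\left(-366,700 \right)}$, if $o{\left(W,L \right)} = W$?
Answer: $\frac{21962017}{324} \approx 67784.0$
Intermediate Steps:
$\left(-261 + w{\left(-11,-18 \right)}\right)^{2} + o{\left(-366,700 \right)} = \left(-261 + \frac{1}{-18}\right)^{2} - 366 = \left(-261 - \frac{1}{18}\right)^{2} - 366 = \left(- \frac{4699}{18}\right)^{2} - 366 = \frac{22080601}{324} - 366 = \frac{21962017}{324}$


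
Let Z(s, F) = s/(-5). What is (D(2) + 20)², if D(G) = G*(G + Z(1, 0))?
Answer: 13924/25 ≈ 556.96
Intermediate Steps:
Z(s, F) = -s/5 (Z(s, F) = s*(-⅕) = -s/5)
D(G) = G*(-⅕ + G) (D(G) = G*(G - ⅕*1) = G*(G - ⅕) = G*(-⅕ + G))
(D(2) + 20)² = (2*(-⅕ + 2) + 20)² = (2*(9/5) + 20)² = (18/5 + 20)² = (118/5)² = 13924/25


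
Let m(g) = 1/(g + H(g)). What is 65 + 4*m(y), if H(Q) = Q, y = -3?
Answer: 193/3 ≈ 64.333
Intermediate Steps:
m(g) = 1/(2*g) (m(g) = 1/(g + g) = 1/(2*g))
65 + 4*m(y) = 65 + 4*((½)/(-3)) = 65 + 4*((½)*(-⅓)) = 65 + 4*(-⅙) = 65 - ⅔ = 193/3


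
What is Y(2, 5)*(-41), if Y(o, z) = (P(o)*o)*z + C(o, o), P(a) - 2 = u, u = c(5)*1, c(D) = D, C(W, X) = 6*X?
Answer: -3362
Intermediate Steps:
u = 5 (u = 5*1 = 5)
P(a) = 7 (P(a) = 2 + 5 = 7)
Y(o, z) = 6*o + 7*o*z (Y(o, z) = (7*o)*z + 6*o = 7*o*z + 6*o = 6*o + 7*o*z)
Y(2, 5)*(-41) = (2*(6 + 7*5))*(-41) = (2*(6 + 35))*(-41) = (2*41)*(-41) = 82*(-41) = -3362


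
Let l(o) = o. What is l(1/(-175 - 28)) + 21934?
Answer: 4452601/203 ≈ 21934.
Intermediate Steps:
l(1/(-175 - 28)) + 21934 = 1/(-175 - 28) + 21934 = 1/(-203) + 21934 = -1/203 + 21934 = 4452601/203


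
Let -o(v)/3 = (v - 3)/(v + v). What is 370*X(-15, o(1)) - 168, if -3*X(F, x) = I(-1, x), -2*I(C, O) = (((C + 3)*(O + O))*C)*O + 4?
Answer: -6424/3 ≈ -2141.3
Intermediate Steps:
o(v) = -3*(-3 + v)/(2*v) (o(v) = -3*(v - 3)/(v + v) = -3*(-3 + v)/(2*v))
I(C, O) = -2 - C*O²*(3 + C) (I(C, O) = -((((C + 3)*(O + O))*C)*O + 4)/2 = -((((3 + C)*(2*O))*C)*O + 4)/2 = -(((2*O*(3 + C))*C)*O + 4)/2 = -((2*C*O*(3 + C))*O + 4)/2 = -(2*C*O²*(3 + C) + 4)/2 = -(4 + 2*C*O²*(3 + C))/2 = -2 - C*O²*(3 + C))
X(F, x) = ⅔ - 2*x²/3 (X(F, x) = -(-2 - 1*(-1)²*x² - 3*(-1)*x²)/3 = -(-2 - 1*1*x² + 3*x²)/3 = -(-2 - x² + 3*x²)/3 = -(-2 + 2*x²)/3 = ⅔ - 2*x²/3)
370*X(-15, o(1)) - 168 = 370*(⅔ - 2*9*(3 - 1*1)²/4/3) - 168 = 370*(⅔ - 2*9*(3 - 1)²/4/3) - 168 = 370*(⅔ - 2*((3/2)*1*2)²/3) - 168 = 370*(⅔ - ⅔*3²) - 168 = 370*(⅔ - ⅔*9) - 168 = 370*(⅔ - 6) - 168 = 370*(-16/3) - 168 = -5920/3 - 168 = -6424/3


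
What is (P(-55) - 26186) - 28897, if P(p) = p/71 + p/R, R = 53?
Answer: -207284149/3763 ≈ -55085.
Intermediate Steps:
P(p) = 124*p/3763 (P(p) = p/71 + p/53 = 124*p/3763)
(P(-55) - 26186) - 28897 = ((124/3763)*(-55) - 26186) - 28897 = (-6820/3763 - 26186) - 28897 = -98544738/3763 - 28897 = -207284149/3763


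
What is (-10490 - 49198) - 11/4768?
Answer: -284592395/4768 ≈ -59688.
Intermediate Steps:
(-10490 - 49198) - 11/4768 = -59688 + (1/4768)*(-11) = -59688 - 11/4768 = -284592395/4768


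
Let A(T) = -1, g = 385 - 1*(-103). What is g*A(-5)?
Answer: -488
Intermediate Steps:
g = 488 (g = 385 + 103 = 488)
g*A(-5) = 488*(-1) = -488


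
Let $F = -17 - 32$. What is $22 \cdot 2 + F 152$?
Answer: $-7404$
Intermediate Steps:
$F = -49$ ($F = -17 - 32 = -49$)
$22 \cdot 2 + F 152 = 22 \cdot 2 - 7448 = 44 - 7448 = -7404$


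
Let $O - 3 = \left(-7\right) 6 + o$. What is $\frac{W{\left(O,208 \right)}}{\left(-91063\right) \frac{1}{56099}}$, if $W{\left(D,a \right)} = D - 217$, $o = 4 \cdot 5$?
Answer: $\frac{13239364}{91063} \approx 145.39$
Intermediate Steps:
$o = 20$
$O = -19$ ($O = 3 + \left(\left(-7\right) 6 + 20\right) = 3 + \left(-42 + 20\right) = 3 - 22 = -19$)
$W{\left(D,a \right)} = -217 + D$
$\frac{W{\left(O,208 \right)}}{\left(-91063\right) \frac{1}{56099}} = \frac{-217 - 19}{\left(-91063\right) \frac{1}{56099}} = - \frac{236}{\left(-91063\right) \frac{1}{56099}} = - \frac{236}{- \frac{91063}{56099}} = \left(-236\right) \left(- \frac{56099}{91063}\right) = \frac{13239364}{91063}$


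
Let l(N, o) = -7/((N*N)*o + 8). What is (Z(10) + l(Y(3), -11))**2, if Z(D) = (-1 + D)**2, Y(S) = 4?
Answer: 3783025/576 ≈ 6567.8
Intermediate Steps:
l(N, o) = -7/(8 + o*N**2) (l(N, o) = -7/(N**2*o + 8) = -7/(o*N**2 + 8) = -7/(8 + o*N**2))
(Z(10) + l(Y(3), -11))**2 = ((-1 + 10)**2 - 7/(8 - 11*4**2))**2 = (9**2 - 7/(8 - 11*16))**2 = (81 - 7/(8 - 176))**2 = (81 - 7/(-168))**2 = (81 - 7*(-1/168))**2 = (81 + 1/24)**2 = (1945/24)**2 = 3783025/576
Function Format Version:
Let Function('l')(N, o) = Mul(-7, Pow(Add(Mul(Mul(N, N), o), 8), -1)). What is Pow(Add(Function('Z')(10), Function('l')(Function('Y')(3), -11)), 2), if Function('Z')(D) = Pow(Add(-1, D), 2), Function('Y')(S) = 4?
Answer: Rational(3783025, 576) ≈ 6567.8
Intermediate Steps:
Function('l')(N, o) = Mul(-7, Pow(Add(8, Mul(o, Pow(N, 2))), -1)) (Function('l')(N, o) = Mul(-7, Pow(Add(Mul(Pow(N, 2), o), 8), -1)) = Mul(-7, Pow(Add(Mul(o, Pow(N, 2)), 8), -1)) = Mul(-7, Pow(Add(8, Mul(o, Pow(N, 2))), -1)))
Pow(Add(Function('Z')(10), Function('l')(Function('Y')(3), -11)), 2) = Pow(Add(Pow(Add(-1, 10), 2), Mul(-7, Pow(Add(8, Mul(-11, Pow(4, 2))), -1))), 2) = Pow(Add(Pow(9, 2), Mul(-7, Pow(Add(8, Mul(-11, 16)), -1))), 2) = Pow(Add(81, Mul(-7, Pow(Add(8, -176), -1))), 2) = Pow(Add(81, Mul(-7, Pow(-168, -1))), 2) = Pow(Add(81, Mul(-7, Rational(-1, 168))), 2) = Pow(Add(81, Rational(1, 24)), 2) = Pow(Rational(1945, 24), 2) = Rational(3783025, 576)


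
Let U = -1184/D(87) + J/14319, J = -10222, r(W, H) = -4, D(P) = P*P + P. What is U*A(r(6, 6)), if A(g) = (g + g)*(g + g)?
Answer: -253902208/4567761 ≈ -55.586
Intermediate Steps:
D(P) = P + P**2 (D(P) = P**2 + P = P + P**2)
A(g) = 4*g**2 (A(g) = (2*g)*(2*g) = 4*g**2)
U = -3967222/4567761 (U = -1184*1/(87*(1 + 87)) - 10222/14319 = -1184/(87*88) - 10222*1/14319 = -1184/7656 - 10222/14319 = -1184*1/7656 - 10222/14319 = -148/957 - 10222/14319 = -3967222/4567761 ≈ -0.86853)
U*A(r(6, 6)) = -15868888*(-4)**2/4567761 = -15868888*16/4567761 = -3967222/4567761*64 = -253902208/4567761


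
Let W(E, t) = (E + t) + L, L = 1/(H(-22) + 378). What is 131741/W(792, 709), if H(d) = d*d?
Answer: 2416186/27529 ≈ 87.769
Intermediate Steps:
H(d) = d²
L = 1/862 (L = 1/((-22)² + 378) = 1/(484 + 378) = 1/862 ≈ 0.0011601)
W(E, t) = 1/862 + E + t (W(E, t) = (E + t) + 1/862 = 1/862 + E + t)
131741/W(792, 709) = 131741/(1/862 + 792 + 709) = 131741/(1293863/862) = 131741*(862/1293863) = 2416186/27529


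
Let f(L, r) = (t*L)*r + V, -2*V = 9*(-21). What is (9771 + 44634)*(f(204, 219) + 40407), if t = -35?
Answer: -165734876385/2 ≈ -8.2867e+10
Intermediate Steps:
V = 189/2 (V = -9*(-21)/2 = -½*(-189) = 189/2 ≈ 94.500)
f(L, r) = 189/2 - 35*L*r (f(L, r) = (-35*L)*r + 189/2 = -35*L*r + 189/2 = 189/2 - 35*L*r)
(9771 + 44634)*(f(204, 219) + 40407) = (9771 + 44634)*((189/2 - 35*204*219) + 40407) = 54405*((189/2 - 1563660) + 40407) = 54405*(-3127131/2 + 40407) = 54405*(-3046317/2) = -165734876385/2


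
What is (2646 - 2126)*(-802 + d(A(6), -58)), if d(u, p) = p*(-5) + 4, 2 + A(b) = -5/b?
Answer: -264160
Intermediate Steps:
A(b) = -2 - 5/b
d(u, p) = 4 - 5*p (d(u, p) = -5*p + 4 = 4 - 5*p)
(2646 - 2126)*(-802 + d(A(6), -58)) = (2646 - 2126)*(-802 + (4 - 5*(-58))) = 520*(-802 + (4 + 290)) = 520*(-802 + 294) = 520*(-508) = -264160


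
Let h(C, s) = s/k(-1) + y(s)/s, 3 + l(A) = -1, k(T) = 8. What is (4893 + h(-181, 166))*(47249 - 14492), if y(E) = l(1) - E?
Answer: 53427485925/332 ≈ 1.6093e+8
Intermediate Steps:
l(A) = -4 (l(A) = -3 - 1 = -4)
y(E) = -4 - E
h(C, s) = s/8 + (-4 - s)/s
(4893 + h(-181, 166))*(47249 - 14492) = (4893 + (-1 - 4/166 + (⅛)*166))*(47249 - 14492) = (4893 + (-1 - 4*1/166 + 83/4))*32757 = (4893 + (-1 - 2/83 + 83/4))*32757 = (4893 + 6549/332)*32757 = (1631025/332)*32757 = 53427485925/332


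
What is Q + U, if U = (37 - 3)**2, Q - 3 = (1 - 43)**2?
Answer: 2923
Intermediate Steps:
Q = 1767 (Q = 3 + (1 - 43)**2 = 3 + (-42)**2 = 3 + 1764 = 1767)
U = 1156 (U = 34**2 = 1156)
Q + U = 1767 + 1156 = 2923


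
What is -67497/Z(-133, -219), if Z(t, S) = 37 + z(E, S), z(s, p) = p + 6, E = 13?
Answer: 67497/176 ≈ 383.51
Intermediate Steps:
z(s, p) = 6 + p
Z(t, S) = 43 + S (Z(t, S) = 37 + (6 + S) = 43 + S)
-67497/Z(-133, -219) = -67497/(43 - 219) = -67497/(-176) = -67497*(-1/176) = 67497/176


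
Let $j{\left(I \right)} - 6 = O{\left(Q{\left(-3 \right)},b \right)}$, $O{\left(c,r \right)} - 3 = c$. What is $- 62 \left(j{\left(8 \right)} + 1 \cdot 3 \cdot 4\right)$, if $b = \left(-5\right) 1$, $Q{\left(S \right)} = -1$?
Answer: $-1240$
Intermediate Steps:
$b = -5$
$O{\left(c,r \right)} = 3 + c$
$j{\left(I \right)} = 8$ ($j{\left(I \right)} = 6 + \left(3 - 1\right) = 6 + 2 = 8$)
$- 62 \left(j{\left(8 \right)} + 1 \cdot 3 \cdot 4\right) = - 62 \left(8 + 1 \cdot 3 \cdot 4\right) = - 62 \left(8 + 3 \cdot 4\right) = - 62 \left(8 + 12\right) = \left(-62\right) 20 = -1240$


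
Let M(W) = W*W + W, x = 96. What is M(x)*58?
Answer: 540096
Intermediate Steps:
M(W) = W + W² (M(W) = W² + W = W + W²)
M(x)*58 = (96*(1 + 96))*58 = (96*97)*58 = 9312*58 = 540096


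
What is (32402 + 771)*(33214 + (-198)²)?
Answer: 2402322314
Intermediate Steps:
(32402 + 771)*(33214 + (-198)²) = 33173*(33214 + 39204) = 33173*72418 = 2402322314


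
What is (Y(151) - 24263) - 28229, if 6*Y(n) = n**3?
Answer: 3127999/6 ≈ 5.2133e+5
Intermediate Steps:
Y(n) = n**3/6
(Y(151) - 24263) - 28229 = ((1/6)*151**3 - 24263) - 28229 = ((1/6)*3442951 - 24263) - 28229 = (3442951/6 - 24263) - 28229 = 3297373/6 - 28229 = 3127999/6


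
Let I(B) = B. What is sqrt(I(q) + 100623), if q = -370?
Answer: sqrt(100253) ≈ 316.63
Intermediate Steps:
sqrt(I(q) + 100623) = sqrt(-370 + 100623) = sqrt(100253)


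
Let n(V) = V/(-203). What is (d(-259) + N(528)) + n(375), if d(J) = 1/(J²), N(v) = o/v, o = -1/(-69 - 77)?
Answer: -277021183099/149963063712 ≈ -1.8473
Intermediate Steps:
o = 1/146 (o = -1/(-146) = -1*(-1/146) = 1/146 ≈ 0.0068493)
n(V) = -V/203 (n(V) = V*(-1/203) = -V/203)
N(v) = 1/(146*v)
d(J) = J⁻²
(d(-259) + N(528)) + n(375) = ((-259)⁻² + (1/146)/528) - 1/203*375 = (1/67081 + (1/146)*(1/528)) - 375/203 = (1/67081 + 1/77088) - 375/203 = 144169/5171140128 - 375/203 = -277021183099/149963063712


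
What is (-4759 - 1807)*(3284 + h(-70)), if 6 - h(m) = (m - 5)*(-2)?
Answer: -20617240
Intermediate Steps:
h(m) = -4 + 2*m (h(m) = 6 - (m - 5)*(-2) = 6 - (-5 + m)*(-2) = 6 - (10 - 2*m) = 6 + (-10 + 2*m) = -4 + 2*m)
(-4759 - 1807)*(3284 + h(-70)) = (-4759 - 1807)*(3284 + (-4 + 2*(-70))) = -6566*(3284 + (-4 - 140)) = -6566*(3284 - 144) = -6566*3140 = -20617240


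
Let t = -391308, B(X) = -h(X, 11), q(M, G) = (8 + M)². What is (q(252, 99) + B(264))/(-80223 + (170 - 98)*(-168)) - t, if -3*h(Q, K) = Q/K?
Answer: 12041698548/30773 ≈ 3.9131e+5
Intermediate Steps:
h(Q, K) = -Q/(3*K)
B(X) = X/33 (B(X) = -(-1)*X/(3*11) = -(-1)*X/33 = X/33)
(q(252, 99) + B(264))/(-80223 + (170 - 98)*(-168)) - t = ((8 + 252)² + (1/33)*264)/(-80223 + (170 - 98)*(-168)) - 1*(-391308) = (260² + 8)/(-80223 + 72*(-168)) + 391308 = (67600 + 8)/(-80223 - 12096) + 391308 = 67608/(-92319) + 391308 = 67608*(-1/92319) + 391308 = -22536/30773 + 391308 = 12041698548/30773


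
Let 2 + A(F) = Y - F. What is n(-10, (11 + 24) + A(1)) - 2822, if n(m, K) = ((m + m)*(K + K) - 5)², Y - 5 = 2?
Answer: 2446403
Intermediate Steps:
Y = 7 (Y = 5 + 2 = 7)
A(F) = 5 - F (A(F) = -2 + (7 - F) = 5 - F)
n(m, K) = (-5 + 4*K*m)² (n(m, K) = ((2*m)*(2*K) - 5)² = (4*K*m - 5)² = (-5 + 4*K*m)²)
n(-10, (11 + 24) + A(1)) - 2822 = (-5 + 4*((11 + 24) + (5 - 1*1))*(-10))² - 2822 = (-5 + 4*(35 + (5 - 1))*(-10))² - 2822 = (-5 + 4*(35 + 4)*(-10))² - 2822 = (-5 + 4*39*(-10))² - 2822 = (-5 - 1560)² - 2822 = (-1565)² - 2822 = 2449225 - 2822 = 2446403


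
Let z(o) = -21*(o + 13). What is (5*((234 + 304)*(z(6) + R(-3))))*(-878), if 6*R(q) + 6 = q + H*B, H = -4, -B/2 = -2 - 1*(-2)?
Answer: 945908910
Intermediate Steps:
B = 0 (B = -2*(-2 - 1*(-2)) = -2*(-2 + 2) = -2*0 = 0)
R(q) = -1 + q/6 (R(q) = -1 + (q - 4*0)/6 = -1 + (q + 0)/6 = -1 + q/6)
z(o) = -273 - 21*o (z(o) = -21*(13 + o) = -273 - 21*o)
(5*((234 + 304)*(z(6) + R(-3))))*(-878) = (5*((234 + 304)*((-273 - 21*6) + (-1 + (⅙)*(-3)))))*(-878) = (5*(538*((-273 - 126) + (-1 - ½))))*(-878) = (5*(538*(-399 - 3/2)))*(-878) = (5*(538*(-801/2)))*(-878) = (5*(-215469))*(-878) = -1077345*(-878) = 945908910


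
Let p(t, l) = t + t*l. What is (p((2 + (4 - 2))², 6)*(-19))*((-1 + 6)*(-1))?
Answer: 10640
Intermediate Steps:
p(t, l) = t + l*t
(p((2 + (4 - 2))², 6)*(-19))*((-1 + 6)*(-1)) = (((2 + (4 - 2))²*(1 + 6))*(-19))*((-1 + 6)*(-1)) = (((2 + 2)²*7)*(-19))*(5*(-1)) = ((4²*7)*(-19))*(-5) = ((16*7)*(-19))*(-5) = (112*(-19))*(-5) = -2128*(-5) = 10640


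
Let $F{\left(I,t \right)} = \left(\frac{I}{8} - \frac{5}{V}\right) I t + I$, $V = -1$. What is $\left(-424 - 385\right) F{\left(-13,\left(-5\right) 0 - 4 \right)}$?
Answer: $- \frac{262925}{2} \approx -1.3146 \cdot 10^{5}$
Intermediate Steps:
$F{\left(I,t \right)} = I + I t \left(5 + \frac{I}{8}\right)$ ($F{\left(I,t \right)} = \left(\frac{I}{8} - \frac{5}{-1}\right) I t + I = \left(I \frac{1}{8} - -5\right) I t + I = \left(\frac{I}{8} + 5\right) I t + I = \left(5 + \frac{I}{8}\right) I t + I = I \left(5 + \frac{I}{8}\right) t + I = I t \left(5 + \frac{I}{8}\right) + I = I + I t \left(5 + \frac{I}{8}\right)$)
$\left(-424 - 385\right) F{\left(-13,\left(-5\right) 0 - 4 \right)} = \left(-424 - 385\right) \frac{1}{8} \left(-13\right) \left(8 + 40 \left(\left(-5\right) 0 - 4\right) - 13 \left(\left(-5\right) 0 - 4\right)\right) = - 809 \cdot \frac{1}{8} \left(-13\right) \left(8 + 40 \left(0 - 4\right) - 13 \left(0 - 4\right)\right) = - 809 \cdot \frac{1}{8} \left(-13\right) \left(8 + 40 \left(-4\right) - -52\right) = - 809 \cdot \frac{1}{8} \left(-13\right) \left(8 - 160 + 52\right) = - 809 \cdot \frac{1}{8} \left(-13\right) \left(-100\right) = \left(-809\right) \frac{325}{2} = - \frac{262925}{2}$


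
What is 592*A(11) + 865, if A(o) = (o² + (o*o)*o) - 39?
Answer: 837361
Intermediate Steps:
A(o) = -39 + o² + o³ (A(o) = (o² + o²*o) - 39 = (o² + o³) - 39 = -39 + o² + o³)
592*A(11) + 865 = 592*(-39 + 11² + 11³) + 865 = 592*(-39 + 121 + 1331) + 865 = 592*1413 + 865 = 836496 + 865 = 837361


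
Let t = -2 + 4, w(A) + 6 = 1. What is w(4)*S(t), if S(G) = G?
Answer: -10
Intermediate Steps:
w(A) = -5 (w(A) = -6 + 1 = -5)
t = 2
w(4)*S(t) = -5*2 = -10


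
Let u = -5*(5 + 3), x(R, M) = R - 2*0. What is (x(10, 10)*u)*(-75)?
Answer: 30000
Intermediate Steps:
x(R, M) = R (x(R, M) = R + 0 = R)
u = -40 (u = -5*8 = -40)
(x(10, 10)*u)*(-75) = (10*(-40))*(-75) = -400*(-75) = 30000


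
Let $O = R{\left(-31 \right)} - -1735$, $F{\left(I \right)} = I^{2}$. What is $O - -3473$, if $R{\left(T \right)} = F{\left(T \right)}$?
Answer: $6169$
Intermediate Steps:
$R{\left(T \right)} = T^{2}$
$O = 2696$ ($O = \left(-31\right)^{2} - -1735 = 961 + 1735 = 2696$)
$O - -3473 = 2696 - -3473 = 2696 + 3473 = 6169$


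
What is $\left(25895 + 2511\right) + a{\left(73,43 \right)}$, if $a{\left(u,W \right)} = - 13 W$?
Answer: $27847$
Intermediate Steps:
$\left(25895 + 2511\right) + a{\left(73,43 \right)} = \left(25895 + 2511\right) - 559 = 28406 - 559 = 27847$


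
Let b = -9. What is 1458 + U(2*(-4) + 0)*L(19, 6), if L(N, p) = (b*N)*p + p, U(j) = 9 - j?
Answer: -15882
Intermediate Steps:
L(N, p) = p - 9*N*p (L(N, p) = (-9*N)*p + p = -9*N*p + p = p - 9*N*p)
1458 + U(2*(-4) + 0)*L(19, 6) = 1458 + (9 - (2*(-4) + 0))*(6*(1 - 9*19)) = 1458 + (9 - (-8 + 0))*(6*(1 - 171)) = 1458 + (9 - 1*(-8))*(6*(-170)) = 1458 + (9 + 8)*(-1020) = 1458 + 17*(-1020) = 1458 - 17340 = -15882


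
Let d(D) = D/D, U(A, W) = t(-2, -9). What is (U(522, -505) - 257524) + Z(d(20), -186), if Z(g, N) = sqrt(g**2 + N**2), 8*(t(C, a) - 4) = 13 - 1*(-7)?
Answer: -515035/2 + sqrt(34597) ≈ -2.5733e+5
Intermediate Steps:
t(C, a) = 13/2 (t(C, a) = 4 + (13 - 1*(-7))/8 = 4 + (13 + 7)/8 = 4 + (1/8)*20 = 4 + 5/2 = 13/2)
U(A, W) = 13/2
d(D) = 1
Z(g, N) = sqrt(N**2 + g**2)
(U(522, -505) - 257524) + Z(d(20), -186) = (13/2 - 257524) + sqrt((-186)**2 + 1**2) = -515035/2 + sqrt(34596 + 1) = -515035/2 + sqrt(34597)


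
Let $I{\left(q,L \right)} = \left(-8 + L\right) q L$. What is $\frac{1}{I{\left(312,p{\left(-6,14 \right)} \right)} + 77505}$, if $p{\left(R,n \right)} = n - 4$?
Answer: $\frac{1}{83745} \approx 1.1941 \cdot 10^{-5}$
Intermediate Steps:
$p{\left(R,n \right)} = -4 + n$ ($p{\left(R,n \right)} = n - 4 = -4 + n$)
$I{\left(q,L \right)} = L q \left(-8 + L\right)$ ($I{\left(q,L \right)} = q \left(-8 + L\right) L = L q \left(-8 + L\right)$)
$\frac{1}{I{\left(312,p{\left(-6,14 \right)} \right)} + 77505} = \frac{1}{\left(-4 + 14\right) 312 \left(-8 + \left(-4 + 14\right)\right) + 77505} = \frac{1}{10 \cdot 312 \left(-8 + 10\right) + 77505} = \frac{1}{10 \cdot 312 \cdot 2 + 77505} = \frac{1}{6240 + 77505} = \frac{1}{83745}$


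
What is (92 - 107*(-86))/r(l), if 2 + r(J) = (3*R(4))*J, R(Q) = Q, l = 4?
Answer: 4647/23 ≈ 202.04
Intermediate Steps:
r(J) = -2 + 12*J (r(J) = -2 + (3*4)*J = -2 + 12*J)
(92 - 107*(-86))/r(l) = (92 - 107*(-86))/(-2 + 12*4) = (92 + 9202)/(-2 + 48) = 9294/46 = 9294*(1/46) = 4647/23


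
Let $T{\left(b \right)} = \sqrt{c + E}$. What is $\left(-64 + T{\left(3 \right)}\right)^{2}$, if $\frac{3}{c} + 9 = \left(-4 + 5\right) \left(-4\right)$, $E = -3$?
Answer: $\frac{\left(832 - i \sqrt{546}\right)^{2}}{169} \approx 4092.8 - 230.07 i$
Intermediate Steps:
$c = - \frac{3}{13}$ ($c = \frac{3}{-9 + \left(-4 + 5\right) \left(-4\right)} = \frac{3}{-9 + 1 \left(-4\right)} = \frac{3}{-9 - 4} = \frac{3}{-13} = 3 \left(- \frac{1}{13}\right) = - \frac{3}{13} \approx -0.23077$)
$T{\left(b \right)} = \frac{i \sqrt{546}}{13}$ ($T{\left(b \right)} = \sqrt{- \frac{3}{13} - 3} = \sqrt{- \frac{42}{13}} = \frac{i \sqrt{546}}{13}$)
$\left(-64 + T{\left(3 \right)}\right)^{2} = \left(-64 + \frac{i \sqrt{546}}{13}\right)^{2}$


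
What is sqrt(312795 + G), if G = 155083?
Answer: sqrt(467878) ≈ 684.02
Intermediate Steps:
sqrt(312795 + G) = sqrt(312795 + 155083) = sqrt(467878)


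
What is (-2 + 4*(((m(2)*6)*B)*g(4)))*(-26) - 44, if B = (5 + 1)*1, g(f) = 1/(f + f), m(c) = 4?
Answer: -1864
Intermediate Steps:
g(f) = 1/(2*f)
B = 6 (B = 6*1 = 6)
(-2 + 4*(((m(2)*6)*B)*g(4)))*(-26) - 44 = (-2 + 4*(((4*6)*6)*((½)/4)))*(-26) - 44 = (-2 + 4*((24*6)*((½)*(¼))))*(-26) - 44 = (-2 + 4*(144*(⅛)))*(-26) - 44 = (-2 + 4*18)*(-26) - 44 = (-2 + 72)*(-26) - 44 = 70*(-26) - 44 = -1820 - 44 = -1864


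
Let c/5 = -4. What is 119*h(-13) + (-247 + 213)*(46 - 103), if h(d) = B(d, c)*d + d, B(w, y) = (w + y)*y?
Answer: -1020629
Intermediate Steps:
c = -20 (c = 5*(-4) = -20)
B(w, y) = y*(w + y)
h(d) = d + d*(400 - 20*d) (h(d) = (-20*(d - 20))*d + d = (-20*(-20 + d))*d + d = (400 - 20*d)*d + d = d*(400 - 20*d) + d = d + d*(400 - 20*d))
119*h(-13) + (-247 + 213)*(46 - 103) = 119*(-13*(401 - 20*(-13))) + (-247 + 213)*(46 - 103) = 119*(-13*(401 + 260)) - 34*(-57) = 119*(-13*661) + 1938 = 119*(-8593) + 1938 = -1022567 + 1938 = -1020629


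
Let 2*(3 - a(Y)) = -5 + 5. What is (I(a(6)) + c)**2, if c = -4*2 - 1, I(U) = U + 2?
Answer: 16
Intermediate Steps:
a(Y) = 3 (a(Y) = 3 - (-5 + 5)/2 = 3 - 1/2*0 = 3 + 0 = 3)
I(U) = 2 + U
c = -9 (c = -8 - 1 = -9)
(I(a(6)) + c)**2 = ((2 + 3) - 9)**2 = (5 - 9)**2 = (-4)**2 = 16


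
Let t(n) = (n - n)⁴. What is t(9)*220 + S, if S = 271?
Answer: 271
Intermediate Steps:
t(n) = 0 (t(n) = 0⁴ = 0)
t(9)*220 + S = 0*220 + 271 = 0 + 271 = 271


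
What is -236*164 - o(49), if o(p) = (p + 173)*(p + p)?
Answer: -60460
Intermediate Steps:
o(p) = 2*p*(173 + p) (o(p) = (173 + p)*(2*p) = 2*p*(173 + p))
-236*164 - o(49) = -236*164 - 2*49*(173 + 49) = -38704 - 2*49*222 = -38704 - 1*21756 = -38704 - 21756 = -60460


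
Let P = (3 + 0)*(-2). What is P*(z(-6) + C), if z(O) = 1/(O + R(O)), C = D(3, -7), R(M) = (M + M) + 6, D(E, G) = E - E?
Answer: ½ ≈ 0.50000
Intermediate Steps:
D(E, G) = 0
R(M) = 6 + 2*M (R(M) = 2*M + 6 = 6 + 2*M)
C = 0
P = -6 (P = 3*(-2) = -6)
z(O) = 1/(6 + 3*O) (z(O) = 1/(O + (6 + 2*O)) = 1/(6 + 3*O))
P*(z(-6) + C) = -6*(1/(3*(2 - 6)) + 0) = -6*((⅓)/(-4) + 0) = -6*((⅓)*(-¼) + 0) = -6*(-1/12 + 0) = -6*(-1/12) = ½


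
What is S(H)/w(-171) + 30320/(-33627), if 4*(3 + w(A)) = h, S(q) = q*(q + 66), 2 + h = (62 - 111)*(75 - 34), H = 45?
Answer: -733204820/68027421 ≈ -10.778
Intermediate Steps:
h = -2011 (h = -2 + (62 - 111)*(75 - 34) = -2 - 49*41 = -2 - 2009 = -2011)
S(q) = q*(66 + q)
w(A) = -2023/4 (w(A) = -3 + (¼)*(-2011) = -3 - 2011/4 = -2023/4)
S(H)/w(-171) + 30320/(-33627) = (45*(66 + 45))/(-2023/4) + 30320/(-33627) = (45*111)*(-4/2023) + 30320*(-1/33627) = 4995*(-4/2023) - 30320/33627 = -19980/2023 - 30320/33627 = -733204820/68027421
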